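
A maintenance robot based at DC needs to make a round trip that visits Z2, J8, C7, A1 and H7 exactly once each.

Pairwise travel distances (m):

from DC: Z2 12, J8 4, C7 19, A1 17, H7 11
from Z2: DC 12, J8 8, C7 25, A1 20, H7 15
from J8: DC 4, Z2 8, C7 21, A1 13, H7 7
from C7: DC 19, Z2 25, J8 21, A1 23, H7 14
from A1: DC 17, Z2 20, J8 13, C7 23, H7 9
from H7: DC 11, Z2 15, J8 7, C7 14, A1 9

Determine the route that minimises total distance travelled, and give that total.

Minimum total distance: 74 m.

DC → Z2 → J8 → C7 → A1 → H7 → DC: 12+8+21+23+9+11 = 84
DC → Z2 → J8 → C7 → H7 → A1 → DC: 12+8+21+14+9+17 = 81
DC → Z2 → J8 → A1 → C7 → H7 → DC: 12+8+13+23+14+11 = 81
DC → Z2 → J8 → A1 → H7 → C7 → DC: 12+8+13+9+14+19 = 75
DC → Z2 → J8 → H7 → C7 → A1 → DC: 12+8+7+14+23+17 = 81
DC → Z2 → J8 → H7 → A1 → C7 → DC: 12+8+7+9+23+19 = 78
DC → Z2 → C7 → J8 → A1 → H7 → DC: 12+25+21+13+9+11 = 91
DC → Z2 → C7 → J8 → H7 → A1 → DC: 12+25+21+7+9+17 = 91
DC → Z2 → C7 → A1 → J8 → H7 → DC: 12+25+23+13+7+11 = 91
DC → Z2 → C7 → A1 → H7 → J8 → DC: 12+25+23+9+7+4 = 80
DC → Z2 → C7 → H7 → J8 → A1 → DC: 12+25+14+7+13+17 = 88
DC → Z2 → C7 → H7 → A1 → J8 → DC: 12+25+14+9+13+4 = 77
DC → Z2 → A1 → J8 → C7 → H7 → DC: 12+20+13+21+14+11 = 91
DC → Z2 → A1 → J8 → H7 → C7 → DC: 12+20+13+7+14+19 = 85
… (46 more)
DC → J8 → Z2 → A1 → H7 → C7 → DC: 4+8+20+9+14+19 = 74  ← best
The minimum is 74.
One optimal route: DC → J8 → Z2 → A1 → H7 → C7 → DC (or its reverse).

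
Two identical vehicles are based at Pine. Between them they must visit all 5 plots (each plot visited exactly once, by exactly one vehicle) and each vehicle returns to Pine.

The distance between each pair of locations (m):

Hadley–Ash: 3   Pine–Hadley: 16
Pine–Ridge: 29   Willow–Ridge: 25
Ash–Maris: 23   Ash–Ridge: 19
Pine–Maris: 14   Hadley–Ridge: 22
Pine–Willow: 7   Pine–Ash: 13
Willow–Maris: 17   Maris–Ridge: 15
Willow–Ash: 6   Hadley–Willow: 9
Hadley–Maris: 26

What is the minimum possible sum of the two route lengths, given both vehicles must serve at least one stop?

81 m — the smallest possible combined total.

Try each way of splitting the stops between the two vehicles (each non-empty) and, for each split, find the best tour for each vehicle:
  {Hadley} + {Willow, Ash, Maris, Ridge}: 32 + 61 = 93
  {Willow} + {Hadley, Ash, Maris, Ridge}: 14 + 67 = 81
  {Hadley, Willow} + {Ash, Maris, Ridge}: 32 + 61 = 93
  {Ash} + {Hadley, Willow, Maris, Ridge}: 26 + 67 = 93
  {Hadley, Ash} + {Willow, Maris, Ridge}: 32 + 61 = 93
  {Willow, Ash} + {Hadley, Maris, Ridge}: 26 + 67 = 93
  … (15 splits in total)
Best: vehicle 1 Pine → Willow → Pine = 14; vehicle 2 Pine → Hadley → Ash → Ridge → Maris → Pine = 67; combined 81.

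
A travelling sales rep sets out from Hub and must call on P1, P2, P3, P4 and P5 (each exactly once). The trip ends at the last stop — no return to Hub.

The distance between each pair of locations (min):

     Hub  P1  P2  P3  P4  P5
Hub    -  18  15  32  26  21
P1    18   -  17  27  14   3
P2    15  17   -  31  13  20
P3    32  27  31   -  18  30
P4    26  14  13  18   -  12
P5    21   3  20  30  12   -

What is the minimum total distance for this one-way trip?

65 min — the minimum one-way total.

There are 5! = 120 possible orderings.
Hub→P1→P2→P3→P4→P5: 18+17+31+18+12 = 96
Hub→P1→P2→P3→P5→P4: 18+17+31+30+12 = 108
Hub→P1→P2→P4→P3→P5: 18+17+13+18+30 = 96
Hub→P1→P2→P4→P5→P3: 18+17+13+12+30 = 90
Hub→P1→P2→P5→P3→P4: 18+17+20+30+18 = 103
Hub→P1→P2→P5→P4→P3: 18+17+20+12+18 = 85
Hub→P1→P3→P2→P4→P5: 18+27+31+13+12 = 101
Hub→P1→P3→P2→P5→P4: 18+27+31+20+12 = 108
Hub→P1→P3→P4→P2→P5: 18+27+18+13+20 = 96
Hub→P1→P3→P4→P5→P2: 18+27+18+12+20 = 95
Hub→P1→P3→P5→P2→P4: 18+27+30+20+13 = 108
Hub→P1→P3→P5→P4→P2: 18+27+30+12+13 = 100
Hub→P1→P4→P2→P3→P5: 18+14+13+31+30 = 106
Hub→P1→P4→P2→P5→P3: 18+14+13+20+30 = 95
… (106 more)
Hub→P2→P1→P5→P4→P3: 15+17+3+12+18 = 65  ← best
The minimum is 65.
One shortest path: Hub → P2 → P1 → P5 → P4 → P3.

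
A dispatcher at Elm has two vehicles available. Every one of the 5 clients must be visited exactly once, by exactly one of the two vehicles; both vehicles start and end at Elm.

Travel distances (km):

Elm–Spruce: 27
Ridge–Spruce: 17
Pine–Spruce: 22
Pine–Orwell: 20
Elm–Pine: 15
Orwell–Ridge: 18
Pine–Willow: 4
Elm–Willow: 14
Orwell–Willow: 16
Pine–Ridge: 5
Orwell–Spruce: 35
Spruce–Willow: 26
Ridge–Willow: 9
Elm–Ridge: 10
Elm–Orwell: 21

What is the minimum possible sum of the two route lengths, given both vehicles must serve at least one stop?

109 km — the smallest possible combined total.

Check every non-empty split of the stops between the two vehicles; for each half take its own optimal tour:
  {Pine} + {Orwell, Ridge, Spruce, Willow}: 30 + 90 = 120
  {Orwell} + {Pine, Ridge, Spruce, Willow}: 42 + 67 = 109
  {Pine, Orwell} + {Ridge, Spruce, Willow}: 56 + 67 = 123
  {Ridge} + {Pine, Orwell, Spruce, Willow}: 20 + 90 = 110
  {Pine, Ridge} + {Orwell, Spruce, Willow}: 30 + 90 = 120
  {Orwell, Ridge} + {Pine, Spruce, Willow}: 49 + 67 = 116
  … (15 splits in total)
Best: vehicle 1 Elm → Orwell → Elm = 42; vehicle 2 Elm → Ridge → Spruce → Pine → Willow → Elm = 67; combined 109.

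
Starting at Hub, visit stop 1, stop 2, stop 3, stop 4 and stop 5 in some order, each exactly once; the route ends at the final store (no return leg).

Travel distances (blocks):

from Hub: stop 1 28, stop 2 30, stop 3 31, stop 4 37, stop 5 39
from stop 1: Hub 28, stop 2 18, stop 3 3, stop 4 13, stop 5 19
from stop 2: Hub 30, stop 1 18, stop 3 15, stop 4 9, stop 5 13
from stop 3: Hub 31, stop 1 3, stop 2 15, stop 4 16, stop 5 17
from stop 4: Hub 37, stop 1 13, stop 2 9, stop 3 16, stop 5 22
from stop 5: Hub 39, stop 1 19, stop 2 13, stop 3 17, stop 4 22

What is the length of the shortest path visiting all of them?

Minimum one-way distance = 69 blocks.

There are 5! = 120 possible orderings.
Hub→stop 1→stop 2→stop 3→stop 4→stop 5: 28+18+15+16+22 = 99
Hub→stop 1→stop 2→stop 3→stop 5→stop 4: 28+18+15+17+22 = 100
Hub→stop 1→stop 2→stop 4→stop 3→stop 5: 28+18+9+16+17 = 88
Hub→stop 1→stop 2→stop 4→stop 5→stop 3: 28+18+9+22+17 = 94
Hub→stop 1→stop 2→stop 5→stop 3→stop 4: 28+18+13+17+16 = 92
Hub→stop 1→stop 2→stop 5→stop 4→stop 3: 28+18+13+22+16 = 97
Hub→stop 1→stop 3→stop 2→stop 4→stop 5: 28+3+15+9+22 = 77
Hub→stop 1→stop 3→stop 2→stop 5→stop 4: 28+3+15+13+22 = 81
Hub→stop 1→stop 3→stop 4→stop 2→stop 5: 28+3+16+9+13 = 69
Hub→stop 1→stop 3→stop 4→stop 5→stop 2: 28+3+16+22+13 = 82
Hub→stop 1→stop 3→stop 5→stop 2→stop 4: 28+3+17+13+9 = 70
Hub→stop 1→stop 3→stop 5→stop 4→stop 2: 28+3+17+22+9 = 79
Hub→stop 1→stop 4→stop 2→stop 3→stop 5: 28+13+9+15+17 = 82
Hub→stop 1→stop 4→stop 2→stop 5→stop 3: 28+13+9+13+17 = 80
… (106 more)
The minimum is 69.
One shortest path: Hub → stop 1 → stop 3 → stop 4 → stop 2 → stop 5.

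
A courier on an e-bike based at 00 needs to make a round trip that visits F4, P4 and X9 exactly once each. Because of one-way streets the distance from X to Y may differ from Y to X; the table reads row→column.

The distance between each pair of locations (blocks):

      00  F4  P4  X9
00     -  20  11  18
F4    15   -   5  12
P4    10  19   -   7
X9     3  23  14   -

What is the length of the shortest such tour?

35 blocks — the shortest possible round trip.

00→F4→P4→X9→00: 20+5+7+3 = 35
00→F4→X9→P4→00: 20+12+14+10 = 56
00→P4→F4→X9→00: 11+19+12+3 = 45
00→P4→X9→F4→00: 11+7+23+15 = 56
00→X9→F4→P4→00: 18+23+5+10 = 56
00→X9→P4→F4→00: 18+14+19+15 = 66
The minimum is 35.
One optimal route: 00 → F4 → P4 → X9 → 00.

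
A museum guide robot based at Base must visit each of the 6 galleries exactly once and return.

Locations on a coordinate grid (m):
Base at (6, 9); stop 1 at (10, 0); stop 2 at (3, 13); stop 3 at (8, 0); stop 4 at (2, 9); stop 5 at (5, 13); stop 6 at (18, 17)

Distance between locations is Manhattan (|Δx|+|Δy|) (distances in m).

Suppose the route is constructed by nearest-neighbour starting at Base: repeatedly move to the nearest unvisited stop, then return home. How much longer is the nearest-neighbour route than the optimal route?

Excess over optimum: 8 m.

Base: stop 4=4, stop 5=5, stop 2=7, stop 3=11, stop 1=13, stop 6=20 ⇒ stop 4
stop 4: stop 2=5, stop 5=7, stop 3=15, stop 1=17, stop 6=24 ⇒ stop 2
stop 2: stop 5=2, stop 3=18, stop 6=19, stop 1=20 ⇒ stop 5
stop 5: stop 3=16, stop 6=17, stop 1=18 ⇒ stop 3
stop 3: stop 1=2, stop 6=27 ⇒ stop 1
stop 1: stop 6=25 ⇒ stop 6
NN route Base → stop 4 → stop 2 → stop 5 → stop 3 → stop 1 → stop 6 → Base costs 74.
Optimal: Base → stop 3 → stop 1 → stop 6 → stop 5 → stop 2 → stop 4 → Base costs 66 (by enumerating all 360 distinct tours).
Excess = 74 − 66 = 8.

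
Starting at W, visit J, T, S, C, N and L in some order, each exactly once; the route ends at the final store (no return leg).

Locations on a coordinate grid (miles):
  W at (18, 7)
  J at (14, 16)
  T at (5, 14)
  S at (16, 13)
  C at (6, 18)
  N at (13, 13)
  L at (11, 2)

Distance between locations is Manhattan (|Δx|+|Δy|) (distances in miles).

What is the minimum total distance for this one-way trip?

Shortest open route: 48 miles.

There are 6! = 720 possible orderings.
W - J - T - S - C - N - L: 13+11+12+15+12+13 = 76
W - J - T - S - C - L - N: 13+11+12+15+21+13 = 85
W - J - T - S - N - C - L: 13+11+12+3+12+21 = 72
W - J - T - S - N - L - C: 13+11+12+3+13+21 = 73
W - J - T - S - L - C - N: 13+11+12+16+21+12 = 85
W - J - T - S - L - N - C: 13+11+12+16+13+12 = 77
W - J - T - C - S - N - L: 13+11+5+15+3+13 = 60
W - J - T - C - S - L - N: 13+11+5+15+16+13 = 73
… (712 more)
W - S - N - J - C - T - L: 8+3+4+10+5+18 = 48  ← best
The minimum is 48.
One shortest path: W → S → N → J → C → T → L.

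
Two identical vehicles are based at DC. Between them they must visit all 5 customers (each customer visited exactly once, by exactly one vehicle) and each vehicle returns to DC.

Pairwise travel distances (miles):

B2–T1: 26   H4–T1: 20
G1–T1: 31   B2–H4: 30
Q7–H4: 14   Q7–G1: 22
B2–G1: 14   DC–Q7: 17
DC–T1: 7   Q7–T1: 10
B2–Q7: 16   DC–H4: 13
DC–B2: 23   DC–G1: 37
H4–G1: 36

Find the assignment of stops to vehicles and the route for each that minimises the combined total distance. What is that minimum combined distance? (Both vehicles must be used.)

There are 2^4 − 1 = 15 ways to divide the 5 stops into two non-empty groups. For each, the best each vehicle can do is its own shortest tour through its group:
  {B2} + {Q7, H4, G1, T1}: 46 + 87 = 133
  {Q7} + {B2, H4, G1, T1}: 34 + 95 = 129
  {B2, Q7} + {H4, G1, T1}: 56 + 87 = 143
  {H4} + {B2, Q7, G1, T1}: 26 + 76 = 102
  {B2, H4} + {Q7, G1, T1}: 66 + 76 = 142
  {Q7, H4} + {B2, G1, T1}: 44 + 75 = 119
  … (15 splits in total)
  {B2, Q7, H4, G1} + {T1}: 86 + 14 = 100  ← best
Best: vehicle 1 DC → B2 → G1 → Q7 → H4 → DC = 86; vehicle 2 DC → T1 → DC = 14; combined 100.

Minimum combined distance: 100 miles.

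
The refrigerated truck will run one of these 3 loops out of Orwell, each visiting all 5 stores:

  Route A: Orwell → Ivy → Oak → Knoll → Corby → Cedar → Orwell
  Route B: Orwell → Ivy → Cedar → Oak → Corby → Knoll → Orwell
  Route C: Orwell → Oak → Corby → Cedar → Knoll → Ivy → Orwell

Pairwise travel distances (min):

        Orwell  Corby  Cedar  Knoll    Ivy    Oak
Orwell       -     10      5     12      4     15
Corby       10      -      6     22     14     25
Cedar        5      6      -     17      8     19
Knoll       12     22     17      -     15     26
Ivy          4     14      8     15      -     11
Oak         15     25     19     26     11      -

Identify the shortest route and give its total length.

Shortest is Route A, total 74 min.

Route A: 4 + 11 + 26 + 22 + 6 + 5 = 74
Route B: 4 + 8 + 19 + 25 + 22 + 12 = 90
Route C: 15 + 25 + 6 + 17 + 15 + 4 = 82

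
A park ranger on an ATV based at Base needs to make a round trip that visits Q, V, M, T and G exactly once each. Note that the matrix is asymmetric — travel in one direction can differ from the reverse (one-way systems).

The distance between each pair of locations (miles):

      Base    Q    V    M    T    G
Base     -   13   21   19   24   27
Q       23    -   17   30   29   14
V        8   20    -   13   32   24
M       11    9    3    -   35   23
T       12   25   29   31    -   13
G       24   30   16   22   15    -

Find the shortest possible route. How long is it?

Minimum total distance: 83 miles.

Base → Q → V → M → T → G → Base: 13+17+13+35+13+24 = 115
Base → Q → V → M → G → T → Base: 13+17+13+23+15+12 = 93
Base → Q → V → T → M → G → Base: 13+17+32+31+23+24 = 140
Base → Q → V → T → G → M → Base: 13+17+32+13+22+11 = 108
Base → Q → V → G → M → T → Base: 13+17+24+22+35+12 = 123
Base → Q → V → G → T → M → Base: 13+17+24+15+31+11 = 111
Base → Q → M → V → T → G → Base: 13+30+3+32+13+24 = 115
Base → Q → M → V → G → T → Base: 13+30+3+24+15+12 = 97
Base → Q → M → T → V → G → Base: 13+30+35+29+24+24 = 155
Base → Q → M → T → G → V → Base: 13+30+35+13+16+8 = 115
Base → Q → M → G → V → T → Base: 13+30+23+16+32+12 = 126
Base → Q → M → G → T → V → Base: 13+30+23+15+29+8 = 118
Base → Q → T → V → M → G → Base: 13+29+29+13+23+24 = 131
Base → Q → T → V → G → M → Base: 13+29+29+24+22+11 = 128
… (106 more)
Base → M → V → Q → G → T → Base: 19+3+20+14+15+12 = 83  ← best
The minimum is 83.
One optimal route: Base → M → V → Q → G → T → Base.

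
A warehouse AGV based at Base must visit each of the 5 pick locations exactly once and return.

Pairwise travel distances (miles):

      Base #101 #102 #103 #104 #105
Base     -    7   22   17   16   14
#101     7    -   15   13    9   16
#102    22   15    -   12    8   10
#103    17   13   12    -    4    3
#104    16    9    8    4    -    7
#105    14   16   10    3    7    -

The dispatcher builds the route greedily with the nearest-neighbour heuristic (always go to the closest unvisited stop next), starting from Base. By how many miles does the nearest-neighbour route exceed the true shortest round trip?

From Base: #101=7, #105=14, #104=16, #103=17, #102=22 → choose #101 (7).
From #101: #104=9, #103=13, #102=15, #105=16 → choose #104 (9).
From #104: #103=4, #105=7, #102=8 → choose #103 (4).
From #103: #105=3, #102=12 → choose #105 (3).
From #105: #102=10 → choose #102 (10).
NN route Base → #101 → #104 → #103 → #105 → #102 → Base costs 55.
Optimal: Base → #101 → #102 → #104 → #103 → #105 → Base costs 51 (by enumerating all 60 distinct tours).
Excess = 55 − 51 = 4.

Excess over optimum: 4 miles.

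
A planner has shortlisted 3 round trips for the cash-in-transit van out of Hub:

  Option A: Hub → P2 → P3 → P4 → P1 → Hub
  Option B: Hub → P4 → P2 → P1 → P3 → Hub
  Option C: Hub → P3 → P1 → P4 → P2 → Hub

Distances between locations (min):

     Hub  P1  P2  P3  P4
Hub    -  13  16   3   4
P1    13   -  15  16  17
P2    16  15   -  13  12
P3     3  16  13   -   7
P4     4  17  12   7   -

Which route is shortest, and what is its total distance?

Option A: 16 + 13 + 7 + 17 + 13 = 66
Option B: 4 + 12 + 15 + 16 + 3 = 50
Option C: 3 + 16 + 17 + 12 + 16 = 64

Shortest is Option B, total 50 min.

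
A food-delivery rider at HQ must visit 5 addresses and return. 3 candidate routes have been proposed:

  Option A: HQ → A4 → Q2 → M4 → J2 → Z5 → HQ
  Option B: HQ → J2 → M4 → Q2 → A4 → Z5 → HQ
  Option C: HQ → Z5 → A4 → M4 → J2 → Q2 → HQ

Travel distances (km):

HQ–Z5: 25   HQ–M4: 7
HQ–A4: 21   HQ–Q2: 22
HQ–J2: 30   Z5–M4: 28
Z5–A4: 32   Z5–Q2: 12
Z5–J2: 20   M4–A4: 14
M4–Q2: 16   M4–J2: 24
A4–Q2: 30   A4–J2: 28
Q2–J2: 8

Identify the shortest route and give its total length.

125 km — Option C is the shortest.

Option A: 21 + 30 + 16 + 24 + 20 + 25 = 136
Option B: 30 + 24 + 16 + 30 + 32 + 25 = 157
Option C: 25 + 32 + 14 + 24 + 8 + 22 = 125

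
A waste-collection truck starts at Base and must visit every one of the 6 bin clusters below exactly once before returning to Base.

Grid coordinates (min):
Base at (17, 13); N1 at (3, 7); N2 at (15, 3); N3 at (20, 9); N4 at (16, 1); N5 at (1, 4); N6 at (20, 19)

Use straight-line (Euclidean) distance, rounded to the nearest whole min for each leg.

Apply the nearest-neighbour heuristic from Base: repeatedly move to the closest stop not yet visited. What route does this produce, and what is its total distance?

At Base the remaining stops are N3 5, N6 7, N2 10, N4 12, N1 15, N5 18; go to N3.
At N3 the remaining stops are N2 8, N4 9, N6 10, N1 17, N5 20; go to N2.
At N2 the remaining stops are N4 2, N1 13, N5 14, N6 17; go to N4.
At N4 the remaining stops are N1 14, N5 15, N6 18; go to N1.
At N1 the remaining stops are N5 4, N6 21; go to N5.
At N5 the remaining stops are N6 24; go to N6.
Return N6→Base: 7.
Total = 5 + 8 + 2 + 14 + 4 + 24 + 7 = 64.

Total distance 64 min via the nearest-neighbour route Base → N3 → N2 → N4 → N1 → N5 → N6 → Base.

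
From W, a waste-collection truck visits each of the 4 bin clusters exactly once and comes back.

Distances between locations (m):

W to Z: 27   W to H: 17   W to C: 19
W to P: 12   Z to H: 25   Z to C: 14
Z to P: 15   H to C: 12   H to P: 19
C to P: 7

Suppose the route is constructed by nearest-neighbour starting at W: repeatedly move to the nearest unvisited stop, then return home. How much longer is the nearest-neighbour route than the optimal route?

13 m longer than the optimal tour.

W: P=12, H=17, C=19, Z=27 ⇒ P
P: C=7, Z=15, H=19 ⇒ C
C: H=12, Z=14 ⇒ H
H: Z=25 ⇒ Z
NN route W → P → C → H → Z → W costs 83.
Optimal: W → H → C → Z → P → W costs 70 (by enumerating all 12 distinct tours).
Excess = 83 − 70 = 13.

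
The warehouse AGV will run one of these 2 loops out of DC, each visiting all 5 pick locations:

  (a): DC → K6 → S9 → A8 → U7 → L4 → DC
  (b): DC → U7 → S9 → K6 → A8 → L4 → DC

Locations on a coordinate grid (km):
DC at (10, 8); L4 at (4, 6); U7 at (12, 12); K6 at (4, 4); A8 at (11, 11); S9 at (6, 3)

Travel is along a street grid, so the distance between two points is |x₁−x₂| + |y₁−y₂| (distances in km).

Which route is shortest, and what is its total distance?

50 km — (a) is the shortest.

(a): 10 + 3 + 13 + 2 + 14 + 8 = 50
(b): 6 + 15 + 3 + 14 + 12 + 8 = 58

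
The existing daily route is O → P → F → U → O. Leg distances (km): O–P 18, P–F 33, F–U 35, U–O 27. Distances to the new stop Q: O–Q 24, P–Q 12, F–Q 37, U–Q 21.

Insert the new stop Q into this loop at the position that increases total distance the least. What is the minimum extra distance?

+16 km — insert Q between P and F.

Insertion cost between consecutive stops i–j is d(i,Q) + d(Q,j) − d(i,j):
  between O and P: 24 + 12 − 18 = 18
  between P and F: 12 + 37 − 33 = 16
  between F and U: 37 + 21 − 35 = 23
  between U and O: 21 + 24 − 27 = 18
Cheapest insertion is between P and F, adding 16.
New total = 113 + 16 = 129.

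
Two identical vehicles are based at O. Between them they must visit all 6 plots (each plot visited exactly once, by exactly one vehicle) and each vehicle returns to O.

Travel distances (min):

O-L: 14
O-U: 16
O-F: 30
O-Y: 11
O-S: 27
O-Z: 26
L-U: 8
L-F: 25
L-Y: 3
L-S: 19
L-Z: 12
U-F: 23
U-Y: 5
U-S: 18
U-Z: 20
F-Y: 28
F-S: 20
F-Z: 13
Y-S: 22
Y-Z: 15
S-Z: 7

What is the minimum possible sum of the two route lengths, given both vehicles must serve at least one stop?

112 min — the smallest possible combined total.

Check every non-empty split of the stops between the two vehicles; for each half take its own optimal tour:
  {L} + {U, F, Y, S, Z}: 28 + 84 = 112
  {U} + {L, F, Y, S, Z}: 32 + 83 = 115
  {L, U} + {F, Y, S, Z}: 38 + 83 = 121
  {F} + {L, U, Y, S, Z}: 60 + 67 = 127
  {L, F} + {U, Y, S, Z}: 69 + 67 = 136
  {U, F} + {L, Y, S, Z}: 69 + 60 = 129
  … (31 splits in total)
Best: vehicle 1 O → L → O = 28; vehicle 2 O → F → Z → S → U → Y → O = 84; combined 112.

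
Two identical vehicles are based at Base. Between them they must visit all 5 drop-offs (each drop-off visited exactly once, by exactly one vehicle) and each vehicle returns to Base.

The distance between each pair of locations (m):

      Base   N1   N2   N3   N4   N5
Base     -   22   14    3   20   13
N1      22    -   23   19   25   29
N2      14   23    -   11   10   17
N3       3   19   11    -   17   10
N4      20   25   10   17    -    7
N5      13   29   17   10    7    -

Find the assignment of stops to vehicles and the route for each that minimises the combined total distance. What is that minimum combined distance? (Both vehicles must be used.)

Try each way of splitting the stops between the two vehicles (each non-empty) and, for each split, find the best tour for each vehicle:
  {N1} + {N2, N3, N4, N5}: 44 + 44 = 88
  {N2} + {N1, N3, N4, N5}: 28 + 67 = 95
  {N1, N2} + {N3, N4, N5}: 59 + 40 = 99
  {N3} + {N1, N2, N4, N5}: 6 + 75 = 81
  {N1, N3} + {N2, N4, N5}: 44 + 44 = 88
  {N2, N3} + {N1, N4, N5}: 28 + 67 = 95
  … (15 splits in total)
Best: vehicle 1 Base → N3 → Base = 6; vehicle 2 Base → N1 → N2 → N4 → N5 → Base = 75; combined 81.

81 m — the smallest possible combined total.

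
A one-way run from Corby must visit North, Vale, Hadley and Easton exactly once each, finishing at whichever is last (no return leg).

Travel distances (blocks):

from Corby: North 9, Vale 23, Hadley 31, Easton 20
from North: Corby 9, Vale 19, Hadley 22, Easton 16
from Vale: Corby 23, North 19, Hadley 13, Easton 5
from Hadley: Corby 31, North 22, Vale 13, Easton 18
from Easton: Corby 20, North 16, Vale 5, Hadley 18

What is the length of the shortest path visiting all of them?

There are 4! = 24 possible orderings.
Corby - North - Vale - Hadley - Easton: 9+19+13+18 = 59
Corby - North - Vale - Easton - Hadley: 9+19+5+18 = 51
Corby - North - Hadley - Vale - Easton: 9+22+13+5 = 49
Corby - North - Hadley - Easton - Vale: 9+22+18+5 = 54
Corby - North - Easton - Vale - Hadley: 9+16+5+13 = 43
Corby - North - Easton - Hadley - Vale: 9+16+18+13 = 56
Corby - Vale - North - Hadley - Easton: 23+19+22+18 = 82
Corby - Vale - North - Easton - Hadley: 23+19+16+18 = 76
Corby - Vale - Hadley - North - Easton: 23+13+22+16 = 74
Corby - Vale - Hadley - Easton - North: 23+13+18+16 = 70
Corby - Vale - Easton - North - Hadley: 23+5+16+22 = 66
Corby - Vale - Easton - Hadley - North: 23+5+18+22 = 68
Corby - Hadley - North - Vale - Easton: 31+22+19+5 = 77
Corby - Hadley - North - Easton - Vale: 31+22+16+5 = 74
… (10 more)
The minimum is 43.
One shortest path: Corby → North → Easton → Vale → Hadley.

Shortest open route: 43 blocks.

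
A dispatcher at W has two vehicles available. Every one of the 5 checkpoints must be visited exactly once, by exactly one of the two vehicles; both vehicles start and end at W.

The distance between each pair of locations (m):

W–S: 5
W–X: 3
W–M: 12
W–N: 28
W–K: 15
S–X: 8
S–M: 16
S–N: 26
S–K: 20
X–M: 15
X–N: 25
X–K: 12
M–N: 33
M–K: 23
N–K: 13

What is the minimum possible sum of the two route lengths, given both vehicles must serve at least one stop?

There are 2^4 − 1 = 15 ways to divide the 5 stops into two non-empty groups. For each, the best each vehicle can do is its own shortest tour through its group:
  {S} + {X, M, N, K}: 10 + 73 = 83
  {X} + {S, M, N, K}: 6 + 79 = 85
  {S, X} + {M, N, K}: 16 + 73 = 89
  {M} + {S, X, N, K}: 24 + 59 = 83
  {S, M} + {X, N, K}: 33 + 56 = 89
  {X, M} + {S, N, K}: 30 + 59 = 89
  … (15 splits in total)
Best: vehicle 1 W → S → W = 10; vehicle 2 W → X → K → N → M → W = 73; combined 83.

83 m — the smallest possible combined total.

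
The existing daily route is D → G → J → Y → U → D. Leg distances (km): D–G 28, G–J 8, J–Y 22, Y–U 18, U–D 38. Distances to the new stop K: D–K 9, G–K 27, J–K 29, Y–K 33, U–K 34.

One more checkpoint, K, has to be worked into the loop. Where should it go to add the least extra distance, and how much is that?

Insertion cost between consecutive stops i–j is d(i,K) + d(K,j) − d(i,j):
  between D and G: 9 + 27 − 28 = 8
  between G and J: 27 + 29 − 8 = 48
  between J and Y: 29 + 33 − 22 = 40
  between Y and U: 33 + 34 − 18 = 49
  between U and D: 34 + 9 − 38 = 5
Cheapest insertion is between U and D, adding 5.
New total = 114 + 5 = 119.

Adding 5 km by placing K on the U–D leg.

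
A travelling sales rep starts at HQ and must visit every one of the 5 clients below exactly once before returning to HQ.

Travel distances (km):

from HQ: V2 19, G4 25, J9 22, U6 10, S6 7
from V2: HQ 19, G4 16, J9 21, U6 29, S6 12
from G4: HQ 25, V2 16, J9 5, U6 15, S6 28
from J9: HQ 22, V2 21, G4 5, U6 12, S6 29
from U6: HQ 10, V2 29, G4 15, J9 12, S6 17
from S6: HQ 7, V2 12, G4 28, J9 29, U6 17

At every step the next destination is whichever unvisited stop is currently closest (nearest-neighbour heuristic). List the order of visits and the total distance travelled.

Nearest-neighbour total = 62 km; route HQ → S6 → V2 → G4 → J9 → U6 → HQ.

From HQ: distances to unvisited — S6=7, U6=10, V2=19, J9=22, G4=25. Nearest is S6 (7).
From S6: distances to unvisited — V2=12, U6=17, G4=28, J9=29. Nearest is V2 (12).
From V2: distances to unvisited — G4=16, J9=21, U6=29. Nearest is G4 (16).
From G4: distances to unvisited — J9=5, U6=15. Nearest is J9 (5).
From J9: distances to unvisited — U6=12. Nearest is U6 (12).
Return U6→HQ: 10.
Total = 7 + 12 + 16 + 5 + 12 + 10 = 62.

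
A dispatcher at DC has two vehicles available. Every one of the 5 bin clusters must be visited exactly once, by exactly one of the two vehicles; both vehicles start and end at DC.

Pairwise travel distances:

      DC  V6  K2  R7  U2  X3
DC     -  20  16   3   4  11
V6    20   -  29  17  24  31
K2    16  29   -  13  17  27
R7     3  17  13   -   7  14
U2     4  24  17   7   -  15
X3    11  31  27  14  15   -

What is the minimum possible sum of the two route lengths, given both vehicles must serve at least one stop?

Check every non-empty split of the stops between the two vehicles; for each half take its own optimal tour:
  {V6} + {K2, R7, U2, X3}: 40 + 59 = 99
  {K2} + {V6, R7, U2, X3}: 32 + 70 = 102
  {V6, K2} + {R7, U2, X3}: 65 + 36 = 101
  {R7} + {V6, K2, U2, X3}: 6 + 92 = 98
  {V6, R7} + {K2, U2, X3}: 40 + 59 = 99
  {K2, R7} + {V6, U2, X3}: 32 + 70 = 102
  … (15 splits in total)
  {V6, K2, R7, U2} + {X3}: 70 + 22 = 92  ← best
Best: vehicle 1 DC → R7 → V6 → K2 → U2 → DC = 70; vehicle 2 DC → X3 → DC = 22; combined 92.

Minimum combined distance: 92.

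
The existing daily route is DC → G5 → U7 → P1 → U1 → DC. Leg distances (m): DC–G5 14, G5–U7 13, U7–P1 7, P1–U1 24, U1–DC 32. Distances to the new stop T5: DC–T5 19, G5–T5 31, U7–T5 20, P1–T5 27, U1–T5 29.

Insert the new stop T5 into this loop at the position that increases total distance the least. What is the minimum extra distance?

Adding 16 m by placing T5 on the U1–DC leg.

Insertion cost between consecutive stops i–j is d(i,T5) + d(T5,j) − d(i,j):
  between DC and G5: 19 + 31 − 14 = 36
  between G5 and U7: 31 + 20 − 13 = 38
  between U7 and P1: 20 + 27 − 7 = 40
  between P1 and U1: 27 + 29 − 24 = 32
  between U1 and DC: 29 + 19 − 32 = 16
Cheapest insertion is between U1 and DC, adding 16.
New total = 90 + 16 = 106.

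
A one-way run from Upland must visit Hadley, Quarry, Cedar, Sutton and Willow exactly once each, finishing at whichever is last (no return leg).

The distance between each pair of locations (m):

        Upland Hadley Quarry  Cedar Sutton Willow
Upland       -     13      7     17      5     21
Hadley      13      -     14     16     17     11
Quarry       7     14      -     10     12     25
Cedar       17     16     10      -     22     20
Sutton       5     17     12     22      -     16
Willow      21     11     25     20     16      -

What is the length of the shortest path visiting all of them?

Shortest open route: 54 m.

There are 5! = 120 possible orderings.
Upland - Hadley - Quarry - Cedar - Sutton - Willow: 13+14+10+22+16 = 75
Upland - Hadley - Quarry - Cedar - Willow - Sutton: 13+14+10+20+16 = 73
Upland - Hadley - Quarry - Sutton - Cedar - Willow: 13+14+12+22+20 = 81
Upland - Hadley - Quarry - Sutton - Willow - Cedar: 13+14+12+16+20 = 75
Upland - Hadley - Quarry - Willow - Cedar - Sutton: 13+14+25+20+22 = 94
Upland - Hadley - Quarry - Willow - Sutton - Cedar: 13+14+25+16+22 = 90
Upland - Hadley - Cedar - Quarry - Sutton - Willow: 13+16+10+12+16 = 67
Upland - Hadley - Cedar - Quarry - Willow - Sutton: 13+16+10+25+16 = 80
Upland - Hadley - Cedar - Sutton - Quarry - Willow: 13+16+22+12+25 = 88
Upland - Hadley - Cedar - Sutton - Willow - Quarry: 13+16+22+16+25 = 92
Upland - Hadley - Cedar - Willow - Quarry - Sutton: 13+16+20+25+12 = 86
Upland - Hadley - Cedar - Willow - Sutton - Quarry: 13+16+20+16+12 = 77
Upland - Hadley - Sutton - Quarry - Cedar - Willow: 13+17+12+10+20 = 72
Upland - Hadley - Sutton - Quarry - Willow - Cedar: 13+17+12+25+20 = 87
… (106 more)
Upland - Sutton - Quarry - Cedar - Hadley - Willow: 5+12+10+16+11 = 54  ← best
The minimum is 54.
One shortest path: Upland → Sutton → Quarry → Cedar → Hadley → Willow.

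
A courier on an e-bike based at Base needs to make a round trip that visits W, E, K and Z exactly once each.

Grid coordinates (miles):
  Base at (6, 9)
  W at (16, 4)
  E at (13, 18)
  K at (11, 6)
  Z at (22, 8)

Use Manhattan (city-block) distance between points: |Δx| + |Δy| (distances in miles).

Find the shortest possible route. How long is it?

Base→W→E→K→Z→Base: 15+17+14+13+17 = 76
Base→W→E→Z→K→Base: 15+17+19+13+8 = 72
Base→W→K→E→Z→Base: 15+7+14+19+17 = 72
Base→W→K→Z→E→Base: 15+7+13+19+16 = 70
Base→W→Z→E→K→Base: 15+10+19+14+8 = 66
Base→W→Z→K→E→Base: 15+10+13+14+16 = 68
Base→E→W→K→Z→Base: 16+17+7+13+17 = 70
Base→E→W→Z→K→Base: 16+17+10+13+8 = 64
Base→E→K→W→Z→Base: 16+14+7+10+17 = 64
Base→E→Z→W→K→Base: 16+19+10+7+8 = 60
Base→K→W→E→Z→Base: 8+7+17+19+17 = 68
Base→K→E→W→Z→Base: 8+14+17+10+17 = 66
The minimum is 60.
One optimal route: Base → E → Z → W → K → Base (or its reverse).

Shortest round trip = 60 miles.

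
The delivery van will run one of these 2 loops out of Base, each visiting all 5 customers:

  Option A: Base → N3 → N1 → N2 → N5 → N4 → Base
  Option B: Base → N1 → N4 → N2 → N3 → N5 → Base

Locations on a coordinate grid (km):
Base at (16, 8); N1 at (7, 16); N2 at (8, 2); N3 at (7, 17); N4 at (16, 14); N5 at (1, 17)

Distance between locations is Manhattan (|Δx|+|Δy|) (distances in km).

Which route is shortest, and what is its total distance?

Shortest is Option A, total 80 km.

Option A: 18 + 1 + 15 + 22 + 18 + 6 = 80
Option B: 17 + 11 + 20 + 16 + 6 + 24 = 94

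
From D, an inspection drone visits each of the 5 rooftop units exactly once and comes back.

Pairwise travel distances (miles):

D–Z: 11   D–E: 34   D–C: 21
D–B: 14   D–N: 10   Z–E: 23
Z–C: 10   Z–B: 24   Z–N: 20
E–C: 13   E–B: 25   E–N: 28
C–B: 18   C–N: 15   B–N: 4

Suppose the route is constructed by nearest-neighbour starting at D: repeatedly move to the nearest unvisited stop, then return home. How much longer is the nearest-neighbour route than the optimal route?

Excess over optimum: 26 miles.

D: N=10, Z=11, B=14, C=21, E=34 ⇒ N
N: B=4, C=15, Z=20, E=28 ⇒ B
B: C=18, Z=24, E=25 ⇒ C
C: Z=10, E=13 ⇒ Z
Z: E=23 ⇒ E
NN route D → N → B → C → Z → E → D costs 99.
Optimal: D → Z → C → E → B → N → D costs 73 (by enumerating all 60 distinct tours).
Excess = 99 − 73 = 26.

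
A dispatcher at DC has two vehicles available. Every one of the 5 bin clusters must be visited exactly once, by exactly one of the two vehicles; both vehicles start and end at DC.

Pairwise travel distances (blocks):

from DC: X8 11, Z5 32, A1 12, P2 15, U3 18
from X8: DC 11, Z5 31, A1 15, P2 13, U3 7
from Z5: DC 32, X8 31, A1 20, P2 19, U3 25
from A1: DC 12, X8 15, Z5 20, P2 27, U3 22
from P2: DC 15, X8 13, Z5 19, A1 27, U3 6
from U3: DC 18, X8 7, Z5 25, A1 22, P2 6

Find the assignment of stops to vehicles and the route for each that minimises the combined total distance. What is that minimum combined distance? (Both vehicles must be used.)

97 blocks — the smallest possible combined total.

Try each way of splitting the stops between the two vehicles (each non-empty) and, for each split, find the best tour for each vehicle:
  {X8} + {Z5, A1, P2, U3}: 22 + 75 = 97
  {Z5} + {X8, A1, P2, U3}: 64 + 55 = 119
  {X8, Z5} + {A1, P2, U3}: 74 + 55 = 129
  {A1} + {X8, Z5, P2, U3}: 24 + 75 = 99
  {X8, A1} + {Z5, P2, U3}: 38 + 75 = 113
  {Z5, A1} + {X8, P2, U3}: 64 + 39 = 103
  … (15 splits in total)
Best: vehicle 1 DC → X8 → DC = 22; vehicle 2 DC → A1 → Z5 → P2 → U3 → DC = 75; combined 97.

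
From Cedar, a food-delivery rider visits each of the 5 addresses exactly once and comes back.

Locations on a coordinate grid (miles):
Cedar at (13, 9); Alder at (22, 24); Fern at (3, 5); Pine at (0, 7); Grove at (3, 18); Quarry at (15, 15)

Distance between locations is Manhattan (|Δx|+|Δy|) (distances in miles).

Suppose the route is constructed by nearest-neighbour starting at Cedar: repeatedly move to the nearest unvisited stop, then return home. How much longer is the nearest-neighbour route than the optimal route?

Cedar: Quarry=8, Fern=14, Pine=15, Grove=19, Alder=24 ⇒ Quarry
Quarry: Grove=15, Alder=16, Fern=22, Pine=23 ⇒ Grove
Grove: Fern=13, Pine=14, Alder=25 ⇒ Fern
Fern: Pine=5, Alder=38 ⇒ Pine
Pine: Alder=39 ⇒ Alder
NN route Cedar → Quarry → Grove → Fern → Pine → Alder → Cedar costs 104.
Optimal: Cedar → Fern → Pine → Grove → Alder → Quarry → Cedar costs 82 (by enumerating all 60 distinct tours).
Excess = 104 − 82 = 22.

Excess over optimum: 22 miles.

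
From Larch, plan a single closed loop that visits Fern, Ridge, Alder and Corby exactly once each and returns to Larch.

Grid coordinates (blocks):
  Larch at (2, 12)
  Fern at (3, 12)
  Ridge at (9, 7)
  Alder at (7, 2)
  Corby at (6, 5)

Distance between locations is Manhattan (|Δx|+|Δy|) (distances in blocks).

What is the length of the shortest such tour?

There are 12 distinct closed tours to check (reversals are equivalent).
Larch - Fern - Ridge - Alder - Corby - Larch: 1+11+7+4+11 = 34
Larch - Fern - Ridge - Corby - Alder - Larch: 1+11+5+4+15 = 36
Larch - Fern - Alder - Ridge - Corby - Larch: 1+14+7+5+11 = 38
Larch - Fern - Alder - Corby - Ridge - Larch: 1+14+4+5+12 = 36
Larch - Fern - Corby - Ridge - Alder - Larch: 1+10+5+7+15 = 38
Larch - Fern - Corby - Alder - Ridge - Larch: 1+10+4+7+12 = 34
Larch - Ridge - Fern - Alder - Corby - Larch: 12+11+14+4+11 = 52
Larch - Ridge - Fern - Corby - Alder - Larch: 12+11+10+4+15 = 52
Larch - Ridge - Alder - Fern - Corby - Larch: 12+7+14+10+11 = 54
Larch - Ridge - Corby - Fern - Alder - Larch: 12+5+10+14+15 = 56
Larch - Alder - Fern - Ridge - Corby - Larch: 15+14+11+5+11 = 56
Larch - Alder - Ridge - Fern - Corby - Larch: 15+7+11+10+11 = 54
The minimum is 34.
One optimal route: Larch → Fern → Ridge → Alder → Corby → Larch (or its reverse).

Shortest round trip = 34 blocks.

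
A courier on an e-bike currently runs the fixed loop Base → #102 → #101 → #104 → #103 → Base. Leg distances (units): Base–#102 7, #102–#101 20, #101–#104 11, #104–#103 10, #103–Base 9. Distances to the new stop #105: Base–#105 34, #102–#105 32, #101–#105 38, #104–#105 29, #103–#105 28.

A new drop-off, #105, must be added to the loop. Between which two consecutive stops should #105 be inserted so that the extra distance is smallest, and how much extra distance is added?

+47 — insert #105 between #104 and #103.

Insertion cost between consecutive stops i–j is d(i,#105) + d(#105,j) − d(i,j):
  between Base and #102: 34 + 32 − 7 = 59
  between #102 and #101: 32 + 38 − 20 = 50
  between #101 and #104: 38 + 29 − 11 = 56
  between #104 and #103: 29 + 28 − 10 = 47
  between #103 and Base: 28 + 34 − 9 = 53
Cheapest insertion is between #104 and #103, adding 47.
New total = 57 + 47 = 104.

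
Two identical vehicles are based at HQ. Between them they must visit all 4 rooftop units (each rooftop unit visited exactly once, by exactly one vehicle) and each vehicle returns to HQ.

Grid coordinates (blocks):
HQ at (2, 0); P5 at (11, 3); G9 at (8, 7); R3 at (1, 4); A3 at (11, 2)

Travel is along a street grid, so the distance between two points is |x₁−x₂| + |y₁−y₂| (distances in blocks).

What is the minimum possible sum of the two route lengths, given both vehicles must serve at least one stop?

Check every non-empty split of the stops between the two vehicles; for each half take its own optimal tour:
  {P5} + {G9, R3, A3}: 24 + 34 = 58
  {G9} + {P5, R3, A3}: 26 + 28 = 54
  {P5, G9} + {R3, A3}: 32 + 28 = 60
  {R3} + {P5, G9, A3}: 10 + 32 = 42
  {P5, R3} + {G9, A3}: 28 + 32 = 60
  {G9, R3} + {P5, A3}: 28 + 24 = 52
  … (7 splits in total)
Best: vehicle 1 HQ → R3 → HQ = 10; vehicle 2 HQ → G9 → P5 → A3 → HQ = 32; combined 42.

Minimum combined distance: 42 blocks.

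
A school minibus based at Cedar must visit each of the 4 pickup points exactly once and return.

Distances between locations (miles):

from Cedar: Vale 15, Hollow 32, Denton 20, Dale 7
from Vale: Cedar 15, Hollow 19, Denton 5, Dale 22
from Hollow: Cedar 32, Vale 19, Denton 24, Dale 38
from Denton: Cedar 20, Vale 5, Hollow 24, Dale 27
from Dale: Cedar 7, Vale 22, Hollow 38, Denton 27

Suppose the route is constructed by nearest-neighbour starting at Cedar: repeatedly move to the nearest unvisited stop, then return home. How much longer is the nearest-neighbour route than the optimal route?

The nearest-neighbour route is 1 miles longer than optimal.

Cedar: Dale=7, Vale=15, Denton=20, Hollow=32 ⇒ Dale
Dale: Vale=22, Denton=27, Hollow=38 ⇒ Vale
Vale: Denton=5, Hollow=19 ⇒ Denton
Denton: Hollow=24 ⇒ Hollow
NN route Cedar → Dale → Vale → Denton → Hollow → Cedar costs 90.
Optimal: Cedar → Vale → Denton → Hollow → Dale → Cedar costs 89 (by enumerating all 12 distinct tours).
Excess = 90 − 89 = 1.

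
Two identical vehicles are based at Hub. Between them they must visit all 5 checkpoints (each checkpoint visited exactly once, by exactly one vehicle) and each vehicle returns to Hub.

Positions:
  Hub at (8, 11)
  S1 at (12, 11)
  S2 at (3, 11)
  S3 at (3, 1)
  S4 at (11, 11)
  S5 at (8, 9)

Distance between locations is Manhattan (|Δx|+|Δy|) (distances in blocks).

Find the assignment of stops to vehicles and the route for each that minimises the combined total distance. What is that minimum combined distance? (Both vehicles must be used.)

Check every non-empty split of the stops between the two vehicles; for each half take its own optimal tour:
  {S1} + {S2, S3, S4, S5}: 8 + 36 = 44
  {S2} + {S1, S3, S4, S5}: 10 + 38 = 48
  {S1, S2} + {S3, S4, S5}: 18 + 36 = 54
  {S3} + {S1, S2, S4, S5}: 30 + 22 = 52
  {S1, S3} + {S2, S4, S5}: 38 + 20 = 58
  {S2, S3} + {S1, S4, S5}: 30 + 12 = 42
  … (15 splits in total)
  {S1, S4} + {S2, S3, S5}: 8 + 30 = 38  ← best
Best: vehicle 1 Hub → S1 → S4 → Hub = 8; vehicle 2 Hub → S2 → S3 → S5 → Hub = 30; combined 38.

Minimum combined distance: 38 blocks.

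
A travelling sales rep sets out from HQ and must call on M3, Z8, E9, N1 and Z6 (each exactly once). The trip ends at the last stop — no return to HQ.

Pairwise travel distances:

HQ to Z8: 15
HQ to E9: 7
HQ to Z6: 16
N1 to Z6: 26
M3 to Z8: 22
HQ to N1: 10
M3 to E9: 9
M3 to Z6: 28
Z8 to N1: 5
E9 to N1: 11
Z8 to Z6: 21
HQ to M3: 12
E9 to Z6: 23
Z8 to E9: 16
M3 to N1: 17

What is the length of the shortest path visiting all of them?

58 — the minimum one-way total.

There are 5! = 120 possible orderings.
HQ→M3→Z8→E9→N1→Z6: 12+22+16+11+26 = 87
HQ→M3→Z8→E9→Z6→N1: 12+22+16+23+26 = 99
HQ→M3→Z8→N1→E9→Z6: 12+22+5+11+23 = 73
HQ→M3→Z8→N1→Z6→E9: 12+22+5+26+23 = 88
HQ→M3→Z8→Z6→E9→N1: 12+22+21+23+11 = 89
HQ→M3→Z8→Z6→N1→E9: 12+22+21+26+11 = 92
HQ→M3→E9→Z8→N1→Z6: 12+9+16+5+26 = 68
HQ→M3→E9→Z8→Z6→N1: 12+9+16+21+26 = 84
HQ→M3→E9→N1→Z8→Z6: 12+9+11+5+21 = 58
HQ→M3→E9→N1→Z6→Z8: 12+9+11+26+21 = 79
HQ→M3→E9→Z6→Z8→N1: 12+9+23+21+5 = 70
HQ→M3→E9→Z6→N1→Z8: 12+9+23+26+5 = 75
HQ→M3→N1→Z8→E9→Z6: 12+17+5+16+23 = 73
HQ→M3→N1→Z8→Z6→E9: 12+17+5+21+23 = 78
… (106 more)
The minimum is 58.
One shortest path: HQ → M3 → E9 → N1 → Z8 → Z6.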